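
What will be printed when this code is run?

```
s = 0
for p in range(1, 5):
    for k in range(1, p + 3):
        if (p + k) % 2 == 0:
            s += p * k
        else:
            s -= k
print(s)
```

70

p=1,k=1: even sum, s = 0+1 = 1
p=1,k=2: odd sum, s = 1-2 = -1
p=1,k=3: even sum, s = (-1)+3 = 2
p=2,k=1: odd sum, s = 2-1 = 1
p=2,k=2: even sum, s = 1+4 = 5
p=2,k=3: odd sum, s = 5-3 = 2
p=2,k=4: even sum, s = 2+8 = 10
p=3,k=1: even sum, s = 10+3 = 13
p=3,k=2: odd sum, s = 13-2 = 11
p=3,k=3: even sum, s = 11+9 = 20
p=3,k=4: odd sum, s = 20-4 = 16
p=3,k=5: even sum, s = 16+15 = 31
p=4,k=1: odd sum, s = 31-1 = 30
p=4,k=2: even sum, s = 30+8 = 38
p=4,k=3: odd sum, s = 38-3 = 35
p=4,k=4: even sum, s = 35+16 = 51
p=4,k=5: odd sum, s = 51-5 = 46
p=4,k=6: even sum, s = 46+24 = 70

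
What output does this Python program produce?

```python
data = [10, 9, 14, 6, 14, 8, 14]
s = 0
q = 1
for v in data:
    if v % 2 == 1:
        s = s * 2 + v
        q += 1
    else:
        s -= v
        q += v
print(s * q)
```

v=10: not odd, s = 0-10 = -10; q=11
v=9: odd, s = (-10)*2+9 = -11; q=12
v=14: not odd, s = (-11)-14 = -25; q=26
v=6: not odd, s = (-25)-6 = -31; q=32
v=14: not odd, s = (-31)-14 = -45; q=46
v=8: not odd, s = (-45)-8 = -53; q=54
v=14: not odd, s = (-53)-14 = -67; q=68
s*q = (-67)*68 = -4556

-4556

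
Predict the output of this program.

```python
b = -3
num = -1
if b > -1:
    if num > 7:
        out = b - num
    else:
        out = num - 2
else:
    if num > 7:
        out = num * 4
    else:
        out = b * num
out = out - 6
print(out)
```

-3

b=-3, num=-1
b > -1 is False; num > 7 is False
→ out = b * num = 3
out = 3-6 = -3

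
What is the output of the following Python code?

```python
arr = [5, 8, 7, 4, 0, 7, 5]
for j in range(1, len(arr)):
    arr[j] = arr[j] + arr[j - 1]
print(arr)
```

j=1: arr[1] = 8+5 = 13 → [5, 13, 7, 4, 0, 7, 5]
j=2: arr[2] = 7+13 = 20 → [5, 13, 20, 4, 0, 7, 5]
j=3: arr[3] = 4+20 = 24 → [5, 13, 20, 24, 0, 7, 5]
j=4: arr[4] = 0+24 = 24 → [5, 13, 20, 24, 24, 7, 5]
j=5: arr[5] = 7+24 = 31 → [5, 13, 20, 24, 24, 31, 5]
j=6: arr[6] = 5+31 = 36 → [5, 13, 20, 24, 24, 31, 36]

[5, 13, 20, 24, 24, 31, 36]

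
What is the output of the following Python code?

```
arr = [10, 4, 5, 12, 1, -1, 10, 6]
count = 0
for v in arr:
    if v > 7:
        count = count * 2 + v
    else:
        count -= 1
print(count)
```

v=10: >7, count = 0*2+10 = 10
v=4: not >7, count = 10-1 = 9
v=5: not >7, count = 9-1 = 8
v=12: >7, count = 8*2+12 = 28
v=1: not >7, count = 28-1 = 27
v=-1: not >7, count = 27-1 = 26
v=10: >7, count = 26*2+10 = 62
v=6: not >7, count = 62-1 = 61

61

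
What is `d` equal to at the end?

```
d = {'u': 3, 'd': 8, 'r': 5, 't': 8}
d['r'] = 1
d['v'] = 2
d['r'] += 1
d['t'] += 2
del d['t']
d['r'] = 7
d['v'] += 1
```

{'u': 3, 'd': 8, 'r': 7, 'v': 3}

d['r'] = 1 → {'u': 3, 'd': 8, 'r': 1, 't': 8}
d['v'] = 2 → {'u': 3, 'd': 8, 'r': 1, 't': 8, 'v': 2}
d['r'] = 1+1 = 2 → {'u': 3, 'd': 8, 'r': 2, 't': 8, 'v': 2}
d['t'] = 8+2 = 10 → {'u': 3, 'd': 8, 'r': 2, 't': 10, 'v': 2}
del 't' → {'u': 3, 'd': 8, 'r': 2, 'v': 2}
d['r'] = 7 → {'u': 3, 'd': 8, 'r': 7, 'v': 2}
d['v'] = 2+1 = 3 → {'u': 3, 'd': 8, 'r': 7, 'v': 3}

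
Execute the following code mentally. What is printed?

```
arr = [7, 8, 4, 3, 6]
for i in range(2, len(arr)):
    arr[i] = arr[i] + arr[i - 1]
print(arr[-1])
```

i=2: arr[2] = 4+8 = 12 → [7, 8, 12, 3, 6]
i=3: arr[3] = 3+12 = 15 → [7, 8, 12, 15, 6]
i=4: arr[4] = 6+15 = 21 → [7, 8, 12, 15, 21]

21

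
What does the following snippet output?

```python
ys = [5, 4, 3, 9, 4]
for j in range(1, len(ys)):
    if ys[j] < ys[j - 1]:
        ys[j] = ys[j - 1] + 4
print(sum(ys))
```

65

j=1: 4<5, ys[1] = 5+4 = 9 → [5, 9, 3, 9, 4]
j=2: 3<9, ys[2] = 9+4 = 13 → [5, 9, 13, 9, 4]
j=3: 9<13, ys[3] = 13+4 = 17 → [5, 9, 13, 17, 4]
j=4: 4<17, ys[4] = 17+4 = 21 → [5, 9, 13, 17, 21]
sum = 65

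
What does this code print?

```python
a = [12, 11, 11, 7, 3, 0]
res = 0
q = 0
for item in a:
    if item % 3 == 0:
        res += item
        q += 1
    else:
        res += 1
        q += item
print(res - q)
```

item=12: %3==0, res = 0+12 = 12; q=1
item=11: not %3==0, res = 12+1 = 13; q=12
item=11: not %3==0, res = 13+1 = 14; q=23
item=7: not %3==0, res = 14+1 = 15; q=30
item=3: %3==0, res = 15+3 = 18; q=31
item=0: %3==0, res = 18+0 = 18; q=32
res-q = 18-32 = -14

-14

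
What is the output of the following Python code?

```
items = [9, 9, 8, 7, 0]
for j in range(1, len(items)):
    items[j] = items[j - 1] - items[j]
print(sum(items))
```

j=1: items[1] = 9-9 = 0 → [9, 0, 8, 7, 0]
j=2: items[2] = 0-8 = -8 → [9, 0, -8, 7, 0]
j=3: items[3] = (-8)-7 = -15 → [9, 0, -8, -15, 0]
j=4: items[4] = (-15)-0 = -15 → [9, 0, -8, -15, -15]
sum = -29

-29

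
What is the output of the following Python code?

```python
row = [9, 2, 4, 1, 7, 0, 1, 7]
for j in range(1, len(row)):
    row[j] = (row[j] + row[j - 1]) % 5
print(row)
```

j=1: row[1] = (2+9)%5 = 1 → [9, 1, 4, 1, 7, 0, 1, 7]
j=2: row[2] = (4+1)%5 = 0 → [9, 1, 0, 1, 7, 0, 1, 7]
j=3: row[3] = (1+0)%5 = 1 → [9, 1, 0, 1, 7, 0, 1, 7]
j=4: row[4] = (7+1)%5 = 3 → [9, 1, 0, 1, 3, 0, 1, 7]
j=5: row[5] = (0+3)%5 = 3 → [9, 1, 0, 1, 3, 3, 1, 7]
j=6: row[6] = (1+3)%5 = 4 → [9, 1, 0, 1, 3, 3, 4, 7]
j=7: row[7] = (7+4)%5 = 1 → [9, 1, 0, 1, 3, 3, 4, 1]

[9, 1, 0, 1, 3, 3, 4, 1]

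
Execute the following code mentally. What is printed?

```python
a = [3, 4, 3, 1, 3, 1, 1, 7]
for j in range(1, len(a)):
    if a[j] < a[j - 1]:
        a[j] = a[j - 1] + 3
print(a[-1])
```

j=1: 4>=3, unchanged → [3, 4, 3, 1, 3, 1, 1, 7]
j=2: 3<4, a[2] = 4+3 = 7 → [3, 4, 7, 1, 3, 1, 1, 7]
j=3: 1<7, a[3] = 7+3 = 10 → [3, 4, 7, 10, 3, 1, 1, 7]
j=4: 3<10, a[4] = 10+3 = 13 → [3, 4, 7, 10, 13, 1, 1, 7]
j=5: 1<13, a[5] = 13+3 = 16 → [3, 4, 7, 10, 13, 16, 1, 7]
j=6: 1<16, a[6] = 16+3 = 19 → [3, 4, 7, 10, 13, 16, 19, 7]
j=7: 7<19, a[7] = 19+3 = 22 → [3, 4, 7, 10, 13, 16, 19, 22]

22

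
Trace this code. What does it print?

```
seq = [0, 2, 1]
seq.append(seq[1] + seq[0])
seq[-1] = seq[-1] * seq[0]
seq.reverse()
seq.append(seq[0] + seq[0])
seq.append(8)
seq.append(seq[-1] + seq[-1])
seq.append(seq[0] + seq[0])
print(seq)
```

[0, 1, 2, 0, 0, 8, 16, 0]

append seq[1]+seq[0] = 2+0 = 2 → [0, 2, 1, 2]
seq[-1] = seq[-1]*seq[0] = 2*0 = 0 → [0, 2, 1, 0]
reverse → [0, 1, 2, 0]
append seq[0]+seq[0] = 0+0 = 0 → [0, 1, 2, 0, 0]
append 8 → [0, 1, 2, 0, 0, 8]
append seq[-1]+seq[-1] = 8+8 = 16 → [0, 1, 2, 0, 0, 8, 16]
append seq[0]+seq[0] = 0+0 = 0 → [0, 1, 2, 0, 0, 8, 16, 0]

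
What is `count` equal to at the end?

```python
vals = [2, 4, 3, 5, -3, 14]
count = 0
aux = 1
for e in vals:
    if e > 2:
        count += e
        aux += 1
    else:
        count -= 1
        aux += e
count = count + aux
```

e=2: not >2, count = 0-1 = -1; aux=3
e=4: >2, count = (-1)+4 = 3; aux=4
e=3: >2, count = 3+3 = 6; aux=5
e=5: >2, count = 6+5 = 11; aux=6
e=-3: not >2, count = 11-1 = 10; aux=3
e=14: >2, count = 10+14 = 24; aux=4
count+aux = 24+4 = 28

28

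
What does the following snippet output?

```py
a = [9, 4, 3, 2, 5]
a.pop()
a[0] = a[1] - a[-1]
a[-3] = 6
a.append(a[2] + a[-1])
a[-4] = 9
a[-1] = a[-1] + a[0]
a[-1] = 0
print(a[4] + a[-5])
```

pop() removes 5 → [9, 4, 3, 2]
a[0] = a[1]-a[-1] = 4-2 = 2 → [2, 4, 3, 2]
a[-3] = 6 → [2, 6, 3, 2]
append a[2]+a[-1] = 3+2 = 5 → [2, 6, 3, 2, 5]
a[-4] = 9 → [2, 9, 3, 2, 5]
a[-1] = a[-1]+a[0] = 5+2 = 7 → [2, 9, 3, 2, 7]
a[-1] = 0 → [2, 9, 3, 2, 0]
a[4]+a[-5] = 0+2 = 2

2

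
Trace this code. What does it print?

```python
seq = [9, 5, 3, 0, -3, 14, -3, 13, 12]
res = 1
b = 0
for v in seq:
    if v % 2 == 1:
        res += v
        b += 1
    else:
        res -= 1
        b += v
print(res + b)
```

v=9: odd, res = 1+9 = 10; b=1
v=5: odd, res = 10+5 = 15; b=2
v=3: odd, res = 15+3 = 18; b=3
v=0: not odd, res = 18-1 = 17; b=3
v=-3: odd, res = 17+(-3) = 14; b=4
v=14: not odd, res = 14-1 = 13; b=18
v=-3: odd, res = 13+(-3) = 10; b=19
v=13: odd, res = 10+13 = 23; b=20
v=12: not odd, res = 23-1 = 22; b=32
res+b = 22+32 = 54

54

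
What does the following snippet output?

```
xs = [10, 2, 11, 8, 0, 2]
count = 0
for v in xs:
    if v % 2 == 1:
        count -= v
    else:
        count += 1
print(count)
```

-6

v=10: not odd, count = 0+1 = 1
v=2: not odd, count = 1+1 = 2
v=11: odd, count = 2-11 = -9
v=8: not odd, count = (-9)+1 = -8
v=0: not odd, count = (-8)+1 = -7
v=2: not odd, count = (-7)+1 = -6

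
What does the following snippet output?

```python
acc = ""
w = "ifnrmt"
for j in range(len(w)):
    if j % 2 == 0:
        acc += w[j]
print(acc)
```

j=0: add 'i' → 'i'
j=1: skip
j=2: add 'n' → 'in'
j=3: skip
j=4: add 'm' → 'inm'
j=5: skip

inm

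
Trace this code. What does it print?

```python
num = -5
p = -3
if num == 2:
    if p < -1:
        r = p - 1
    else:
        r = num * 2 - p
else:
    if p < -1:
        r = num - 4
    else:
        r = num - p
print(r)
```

-9

num=-5, p=-3
num == 2 is False; p < -1 is True
→ r = num - 4 = -9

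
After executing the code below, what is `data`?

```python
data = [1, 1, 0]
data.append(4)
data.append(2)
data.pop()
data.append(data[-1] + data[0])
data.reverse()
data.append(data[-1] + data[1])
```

append 4 → [1, 1, 0, 4]
append 2 → [1, 1, 0, 4, 2]
pop() removes 2 → [1, 1, 0, 4]
append data[-1]+data[0] = 4+1 = 5 → [1, 1, 0, 4, 5]
reverse → [5, 4, 0, 1, 1]
append data[-1]+data[1] = 1+4 = 5 → [5, 4, 0, 1, 1, 5]

[5, 4, 0, 1, 1, 5]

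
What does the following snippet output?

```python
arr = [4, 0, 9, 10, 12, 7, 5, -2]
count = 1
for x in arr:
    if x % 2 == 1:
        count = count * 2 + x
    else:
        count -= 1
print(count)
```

x=4: not odd, count = 1-1 = 0
x=0: not odd, count = 0-1 = -1
x=9: odd, count = (-1)*2+9 = 7
x=10: not odd, count = 7-1 = 6
x=12: not odd, count = 6-1 = 5
x=7: odd, count = 5*2+7 = 17
x=5: odd, count = 17*2+5 = 39
x=-2: not odd, count = 39-1 = 38

38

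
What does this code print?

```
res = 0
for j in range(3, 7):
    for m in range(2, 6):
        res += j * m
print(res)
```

j=3,m=2: res = 0+6 = 6
j=3,m=3: res = 6+9 = 15
j=3,m=4: res = 15+12 = 27
j=3,m=5: res = 27+15 = 42
j=4,m=2: res = 42+8 = 50
j=4,m=3: res = 50+12 = 62
j=4,m=4: res = 62+16 = 78
j=4,m=5: res = 78+20 = 98
j=5,m=2: res = 98+10 = 108
j=5,m=3: res = 108+15 = 123
j=5,m=4: res = 123+20 = 143
j=5,m=5: res = 143+25 = 168
j=6,m=2: res = 168+12 = 180
j=6,m=3: res = 180+18 = 198
j=6,m=4: res = 198+24 = 222
j=6,m=5: res = 222+30 = 252

252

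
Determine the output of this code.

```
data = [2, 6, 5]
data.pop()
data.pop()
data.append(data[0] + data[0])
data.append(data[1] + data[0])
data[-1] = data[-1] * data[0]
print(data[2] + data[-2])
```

16

pop() removes 5 → [2, 6]
pop() removes 6 → [2]
append data[0]+data[0] = 2+2 = 4 → [2, 4]
append data[1]+data[0] = 4+2 = 6 → [2, 4, 6]
data[-1] = data[-1]*data[0] = 6*2 = 12 → [2, 4, 12]
data[2]+data[-2] = 12+4 = 16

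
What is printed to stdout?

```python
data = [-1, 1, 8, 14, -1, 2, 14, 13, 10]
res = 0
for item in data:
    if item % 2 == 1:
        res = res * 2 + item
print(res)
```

7

item=-1: odd, res = 0*2+(-1) = -1
item=1: odd, res = (-1)*2+1 = -1
item=8: not odd
item=14: not odd
item=-1: odd, res = (-1)*2+(-1) = -3
item=2: not odd
item=14: not odd
item=13: odd, res = (-3)*2+13 = 7
item=10: not odd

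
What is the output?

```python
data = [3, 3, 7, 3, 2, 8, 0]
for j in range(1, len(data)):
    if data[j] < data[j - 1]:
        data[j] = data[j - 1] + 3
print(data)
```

[3, 3, 7, 10, 13, 16, 19]

j=1: 3>=3, unchanged → [3, 3, 7, 3, 2, 8, 0]
j=2: 7>=3, unchanged → [3, 3, 7, 3, 2, 8, 0]
j=3: 3<7, data[3] = 7+3 = 10 → [3, 3, 7, 10, 2, 8, 0]
j=4: 2<10, data[4] = 10+3 = 13 → [3, 3, 7, 10, 13, 8, 0]
j=5: 8<13, data[5] = 13+3 = 16 → [3, 3, 7, 10, 13, 16, 0]
j=6: 0<16, data[6] = 16+3 = 19 → [3, 3, 7, 10, 13, 16, 19]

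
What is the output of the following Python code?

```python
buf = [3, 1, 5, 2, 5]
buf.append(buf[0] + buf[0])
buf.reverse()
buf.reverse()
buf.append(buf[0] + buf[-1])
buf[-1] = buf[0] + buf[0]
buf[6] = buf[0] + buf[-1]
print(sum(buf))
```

31

append buf[0]+buf[0] = 3+3 = 6 → [3, 1, 5, 2, 5, 6]
reverse → [6, 5, 2, 5, 1, 3]
reverse → [3, 1, 5, 2, 5, 6]
append buf[0]+buf[-1] = 3+6 = 9 → [3, 1, 5, 2, 5, 6, 9]
buf[-1] = buf[0]+buf[0] = 3+3 = 6 → [3, 1, 5, 2, 5, 6, 6]
buf[6] = buf[0]+buf[-1] = 3+6 = 9 → [3, 1, 5, 2, 5, 6, 9]
sum = 31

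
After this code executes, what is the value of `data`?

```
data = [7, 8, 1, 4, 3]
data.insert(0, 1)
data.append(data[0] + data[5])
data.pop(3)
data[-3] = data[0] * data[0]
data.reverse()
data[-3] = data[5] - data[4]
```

[4, 3, 1, -6, 7, 1]

insert 1 at 0 → [1, 7, 8, 1, 4, 3]
append data[0]+data[5] = 1+3 = 4 → [1, 7, 8, 1, 4, 3, 4]
pop(3) removes 1 → [1, 7, 8, 4, 3, 4]
data[-3] = data[0]*data[0] = 1*1 = 1 → [1, 7, 8, 1, 3, 4]
reverse → [4, 3, 1, 8, 7, 1]
data[-3] = data[5]-data[4] = 1-7 = -6 → [4, 3, 1, -6, 7, 1]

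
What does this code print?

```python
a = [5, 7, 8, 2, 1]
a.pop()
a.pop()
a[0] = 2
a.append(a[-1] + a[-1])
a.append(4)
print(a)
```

[2, 7, 8, 16, 4]

pop() removes 1 → [5, 7, 8, 2]
pop() removes 2 → [5, 7, 8]
a[0] = 2 → [2, 7, 8]
append a[-1]+a[-1] = 8+8 = 16 → [2, 7, 8, 16]
append 4 → [2, 7, 8, 16, 4]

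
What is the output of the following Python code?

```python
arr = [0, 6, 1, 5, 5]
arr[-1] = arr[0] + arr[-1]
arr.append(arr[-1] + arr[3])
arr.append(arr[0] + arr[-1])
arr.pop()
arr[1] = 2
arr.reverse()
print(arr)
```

[10, 5, 5, 1, 2, 0]

arr[-1] = arr[0]+arr[-1] = 0+5 = 5 → [0, 6, 1, 5, 5]
append arr[-1]+arr[3] = 5+5 = 10 → [0, 6, 1, 5, 5, 10]
append arr[0]+arr[-1] = 0+10 = 10 → [0, 6, 1, 5, 5, 10, 10]
pop() removes 10 → [0, 6, 1, 5, 5, 10]
arr[1] = 2 → [0, 2, 1, 5, 5, 10]
reverse → [10, 5, 5, 1, 2, 0]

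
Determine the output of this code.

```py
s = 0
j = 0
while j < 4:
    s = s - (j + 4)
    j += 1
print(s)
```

-22

j=0: s = 0-4 = -4
j=1: s = (-4)-5 = -9
j=2: s = (-9)-6 = -15
j=3: s = (-15)-7 = -22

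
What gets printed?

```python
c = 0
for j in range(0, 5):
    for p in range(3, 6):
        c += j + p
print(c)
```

90

j=0,p=3: c = 0+3 = 3
j=0,p=4: c = 3+4 = 7
j=0,p=5: c = 7+5 = 12
j=1,p=3: c = 12+4 = 16
j=1,p=4: c = 16+5 = 21
j=1,p=5: c = 21+6 = 27
j=2,p=3: c = 27+5 = 32
j=2,p=4: c = 32+6 = 38
j=2,p=5: c = 38+7 = 45
j=3,p=3: c = 45+6 = 51
j=3,p=4: c = 51+7 = 58
j=3,p=5: c = 58+8 = 66
j=4,p=3: c = 66+7 = 73
j=4,p=4: c = 73+8 = 81
j=4,p=5: c = 81+9 = 90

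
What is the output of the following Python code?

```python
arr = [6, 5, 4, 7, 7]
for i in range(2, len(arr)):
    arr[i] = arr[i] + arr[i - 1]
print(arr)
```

[6, 5, 9, 16, 23]

i=2: arr[2] = 4+5 = 9 → [6, 5, 9, 7, 7]
i=3: arr[3] = 7+9 = 16 → [6, 5, 9, 16, 7]
i=4: arr[4] = 7+16 = 23 → [6, 5, 9, 16, 23]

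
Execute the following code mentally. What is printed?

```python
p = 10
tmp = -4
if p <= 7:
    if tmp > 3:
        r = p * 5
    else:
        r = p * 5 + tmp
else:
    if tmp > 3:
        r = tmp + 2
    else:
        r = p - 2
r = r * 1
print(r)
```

p=10, tmp=-4
p <= 7 is False; tmp > 3 is False
→ r = p - 2 = 8
r = 8*1 = 8

8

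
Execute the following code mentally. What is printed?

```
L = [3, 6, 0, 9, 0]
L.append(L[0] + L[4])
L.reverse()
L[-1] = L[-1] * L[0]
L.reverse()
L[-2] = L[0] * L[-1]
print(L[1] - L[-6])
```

-3

append L[0]+L[4] = 3+0 = 3 → [3, 6, 0, 9, 0, 3]
reverse → [3, 0, 9, 0, 6, 3]
L[-1] = L[-1]*L[0] = 3*3 = 9 → [3, 0, 9, 0, 6, 9]
reverse → [9, 6, 0, 9, 0, 3]
L[-2] = L[0]*L[-1] = 9*3 = 27 → [9, 6, 0, 9, 27, 3]
L[1]-L[-6] = 6-9 = -3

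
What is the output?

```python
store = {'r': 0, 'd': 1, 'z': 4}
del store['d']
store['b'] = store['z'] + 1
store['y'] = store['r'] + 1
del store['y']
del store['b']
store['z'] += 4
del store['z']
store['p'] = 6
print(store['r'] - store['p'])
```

del 'd' → {'r': 0, 'z': 4}
store['b'] = store['z']+1 = 5 → {'r': 0, 'z': 4, 'b': 5}
store['y'] = store['r']+1 = 1 → {'r': 0, 'z': 4, 'b': 5, 'y': 1}
del 'y' → {'r': 0, 'z': 4, 'b': 5}
del 'b' → {'r': 0, 'z': 4}
store['z'] = 4+4 = 8 → {'r': 0, 'z': 8}
del 'z' → {'r': 0}
store['p'] = 6 → {'r': 0, 'p': 6}
store['r']-store['p'] = 0-6 = -6

-6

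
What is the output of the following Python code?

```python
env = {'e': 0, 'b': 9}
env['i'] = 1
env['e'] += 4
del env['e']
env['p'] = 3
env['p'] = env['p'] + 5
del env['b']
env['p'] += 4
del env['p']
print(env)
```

env['i'] = 1 → {'e': 0, 'b': 9, 'i': 1}
env['e'] = 0+4 = 4 → {'e': 4, 'b': 9, 'i': 1}
del 'e' → {'b': 9, 'i': 1}
env['p'] = 3 → {'b': 9, 'i': 1, 'p': 3}
env['p'] = env['p']+5 = 8 → {'b': 9, 'i': 1, 'p': 8}
del 'b' → {'i': 1, 'p': 8}
env['p'] = 8+4 = 12 → {'i': 1, 'p': 12}
del 'p' → {'i': 1}

{'i': 1}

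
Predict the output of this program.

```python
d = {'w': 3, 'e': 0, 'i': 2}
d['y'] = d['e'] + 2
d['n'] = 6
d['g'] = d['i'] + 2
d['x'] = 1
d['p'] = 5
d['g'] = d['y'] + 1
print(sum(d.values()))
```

22

d['y'] = d['e']+2 = 2 → {'w': 3, 'e': 0, 'i': 2, 'y': 2}
d['n'] = 6 → {'w': 3, 'e': 0, 'i': 2, 'y': 2, 'n': 6}
d['g'] = d['i']+2 = 4 → {'w': 3, 'e': 0, 'i': 2, 'y': 2, 'n': 6, 'g': 4}
d['x'] = 1 → {'w': 3, 'e': 0, 'i': 2, 'y': 2, 'n': 6, 'g': 4, 'x': 1}
d['p'] = 5 → {'w': 3, 'e': 0, 'i': 2, 'y': 2, 'n': 6, 'g': 4, 'x': 1, 'p': 5}
d['g'] = d['y']+1 = 3 → {'w': 3, 'e': 0, 'i': 2, 'y': 2, 'n': 6, 'g': 3, 'x': 1, 'p': 5}
sum of values = 22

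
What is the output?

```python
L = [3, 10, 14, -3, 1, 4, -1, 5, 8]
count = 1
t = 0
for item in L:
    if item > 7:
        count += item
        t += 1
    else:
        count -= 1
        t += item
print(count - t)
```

item=3: not >7, count = 1-1 = 0; t=3
item=10: >7, count = 0+10 = 10; t=4
item=14: >7, count = 10+14 = 24; t=5
item=-3: not >7, count = 24-1 = 23; t=2
item=1: not >7, count = 23-1 = 22; t=3
item=4: not >7, count = 22-1 = 21; t=7
item=-1: not >7, count = 21-1 = 20; t=6
item=5: not >7, count = 20-1 = 19; t=11
item=8: >7, count = 19+8 = 27; t=12
count-t = 27-12 = 15

15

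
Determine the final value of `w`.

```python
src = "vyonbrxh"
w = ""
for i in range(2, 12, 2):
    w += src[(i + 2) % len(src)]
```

'bxvob'

i=2: add src[4]='b' → 'b'
i=4: add src[6]='x' → 'bx'
i=6: add src[0]='v' → 'bxv'
i=8: add src[2]='o' → 'bxvo'
i=10: add src[4]='b' → 'bxvob'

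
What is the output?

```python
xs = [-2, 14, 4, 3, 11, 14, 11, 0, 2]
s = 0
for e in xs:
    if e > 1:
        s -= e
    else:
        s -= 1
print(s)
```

e=-2: not >1, s = 0-1 = -1
e=14: >1, s = (-1)-14 = -15
e=4: >1, s = (-15)-4 = -19
e=3: >1, s = (-19)-3 = -22
e=11: >1, s = (-22)-11 = -33
e=14: >1, s = (-33)-14 = -47
e=11: >1, s = (-47)-11 = -58
e=0: not >1, s = (-58)-1 = -59
e=2: >1, s = (-59)-2 = -61

-61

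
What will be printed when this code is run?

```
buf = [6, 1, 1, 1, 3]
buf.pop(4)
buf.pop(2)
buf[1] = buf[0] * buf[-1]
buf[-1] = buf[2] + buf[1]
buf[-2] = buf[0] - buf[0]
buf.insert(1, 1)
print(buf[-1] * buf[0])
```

pop(4) removes 3 → [6, 1, 1, 1]
pop(2) removes 1 → [6, 1, 1]
buf[1] = buf[0]*buf[-1] = 6*1 = 6 → [6, 6, 1]
buf[-1] = buf[2]+buf[1] = 1+6 = 7 → [6, 6, 7]
buf[-2] = buf[0]-buf[0] = 6-6 = 0 → [6, 0, 7]
insert 1 at 1 → [6, 1, 0, 7]
buf[-1]*buf[0] = 7*6 = 42

42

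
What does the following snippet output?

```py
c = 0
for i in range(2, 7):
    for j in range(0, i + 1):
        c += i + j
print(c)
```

165

i=2,j=0: c = 0+2 = 2
i=2,j=1: c = 2+3 = 5
i=2,j=2: c = 5+4 = 9
i=3,j=0: c = 9+3 = 12
i=3,j=1: c = 12+4 = 16
i=3,j=2: c = 16+5 = 21
i=3,j=3: c = 21+6 = 27
i=4,j=0: c = 27+4 = 31
i=4,j=1: c = 31+5 = 36
i=4,j=2: c = 36+6 = 42
i=4,j=3: c = 42+7 = 49
i=4,j=4: c = 49+8 = 57
i=5,j=0: c = 57+5 = 62
i=5,j=1: c = 62+6 = 68
i=5,j=2: c = 68+7 = 75
i=5,j=3: c = 75+8 = 83
i=5,j=4: c = 83+9 = 92
i=5,j=5: c = 92+10 = 102
i=6,j=0: c = 102+6 = 108
i=6,j=1: c = 108+7 = 115
i=6,j=2: c = 115+8 = 123
i=6,j=3: c = 123+9 = 132
i=6,j=4: c = 132+10 = 142
i=6,j=5: c = 142+11 = 153
i=6,j=6: c = 153+12 = 165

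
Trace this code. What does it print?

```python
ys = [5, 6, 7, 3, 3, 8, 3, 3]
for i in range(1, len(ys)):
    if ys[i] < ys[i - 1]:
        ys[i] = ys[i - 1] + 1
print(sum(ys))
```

i=1: 6>=5, unchanged → [5, 6, 7, 3, 3, 8, 3, 3]
i=2: 7>=6, unchanged → [5, 6, 7, 3, 3, 8, 3, 3]
i=3: 3<7, ys[3] = 7+1 = 8 → [5, 6, 7, 8, 3, 8, 3, 3]
i=4: 3<8, ys[4] = 8+1 = 9 → [5, 6, 7, 8, 9, 8, 3, 3]
i=5: 8<9, ys[5] = 9+1 = 10 → [5, 6, 7, 8, 9, 10, 3, 3]
i=6: 3<10, ys[6] = 10+1 = 11 → [5, 6, 7, 8, 9, 10, 11, 3]
i=7: 3<11, ys[7] = 11+1 = 12 → [5, 6, 7, 8, 9, 10, 11, 12]
sum = 68

68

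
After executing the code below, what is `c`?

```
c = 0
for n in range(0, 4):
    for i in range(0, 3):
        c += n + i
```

30

n=0,i=0: c = 0+0 = 0
n=0,i=1: c = 0+1 = 1
n=0,i=2: c = 1+2 = 3
n=1,i=0: c = 3+1 = 4
n=1,i=1: c = 4+2 = 6
n=1,i=2: c = 6+3 = 9
n=2,i=0: c = 9+2 = 11
n=2,i=1: c = 11+3 = 14
n=2,i=2: c = 14+4 = 18
n=3,i=0: c = 18+3 = 21
n=3,i=1: c = 21+4 = 25
n=3,i=2: c = 25+5 = 30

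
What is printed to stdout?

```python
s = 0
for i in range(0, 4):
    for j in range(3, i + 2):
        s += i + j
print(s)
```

18

i=2,j=3: s = 0+5 = 5
i=3,j=3: s = 5+6 = 11
i=3,j=4: s = 11+7 = 18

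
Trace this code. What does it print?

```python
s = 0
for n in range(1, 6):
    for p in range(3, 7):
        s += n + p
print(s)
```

n=1,p=3: s = 0+4 = 4
n=1,p=4: s = 4+5 = 9
n=1,p=5: s = 9+6 = 15
n=1,p=6: s = 15+7 = 22
n=2,p=3: s = 22+5 = 27
n=2,p=4: s = 27+6 = 33
n=2,p=5: s = 33+7 = 40
n=2,p=6: s = 40+8 = 48
n=3,p=3: s = 48+6 = 54
n=3,p=4: s = 54+7 = 61
n=3,p=5: s = 61+8 = 69
n=3,p=6: s = 69+9 = 78
n=4,p=3: s = 78+7 = 85
n=4,p=4: s = 85+8 = 93
n=4,p=5: s = 93+9 = 102
n=4,p=6: s = 102+10 = 112
n=5,p=3: s = 112+8 = 120
n=5,p=4: s = 120+9 = 129
n=5,p=5: s = 129+10 = 139
n=5,p=6: s = 139+11 = 150

150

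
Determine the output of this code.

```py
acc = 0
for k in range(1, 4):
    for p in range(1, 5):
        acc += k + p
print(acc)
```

54

k=1,p=1: acc = 0+2 = 2
k=1,p=2: acc = 2+3 = 5
k=1,p=3: acc = 5+4 = 9
k=1,p=4: acc = 9+5 = 14
k=2,p=1: acc = 14+3 = 17
k=2,p=2: acc = 17+4 = 21
k=2,p=3: acc = 21+5 = 26
k=2,p=4: acc = 26+6 = 32
k=3,p=1: acc = 32+4 = 36
k=3,p=2: acc = 36+5 = 41
k=3,p=3: acc = 41+6 = 47
k=3,p=4: acc = 47+7 = 54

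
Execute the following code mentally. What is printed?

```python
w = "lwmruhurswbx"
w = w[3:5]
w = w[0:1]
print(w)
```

slice [3:5] → 'ru'
slice [0:1] → 'r'

r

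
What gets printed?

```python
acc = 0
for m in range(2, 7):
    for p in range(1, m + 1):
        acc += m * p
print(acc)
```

m=2,p=1: acc = 0+2 = 2
m=2,p=2: acc = 2+4 = 6
m=3,p=1: acc = 6+3 = 9
m=3,p=2: acc = 9+6 = 15
m=3,p=3: acc = 15+9 = 24
m=4,p=1: acc = 24+4 = 28
m=4,p=2: acc = 28+8 = 36
m=4,p=3: acc = 36+12 = 48
m=4,p=4: acc = 48+16 = 64
m=5,p=1: acc = 64+5 = 69
m=5,p=2: acc = 69+10 = 79
m=5,p=3: acc = 79+15 = 94
m=5,p=4: acc = 94+20 = 114
m=5,p=5: acc = 114+25 = 139
m=6,p=1: acc = 139+6 = 145
m=6,p=2: acc = 145+12 = 157
m=6,p=3: acc = 157+18 = 175
m=6,p=4: acc = 175+24 = 199
m=6,p=5: acc = 199+30 = 229
m=6,p=6: acc = 229+36 = 265

265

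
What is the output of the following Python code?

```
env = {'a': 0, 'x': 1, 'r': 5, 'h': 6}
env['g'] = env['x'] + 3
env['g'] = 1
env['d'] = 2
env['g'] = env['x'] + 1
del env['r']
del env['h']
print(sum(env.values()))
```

env['g'] = env['x']+3 = 4 → {'a': 0, 'x': 1, 'r': 5, 'h': 6, 'g': 4}
env['g'] = 1 → {'a': 0, 'x': 1, 'r': 5, 'h': 6, 'g': 1}
env['d'] = 2 → {'a': 0, 'x': 1, 'r': 5, 'h': 6, 'g': 1, 'd': 2}
env['g'] = env['x']+1 = 2 → {'a': 0, 'x': 1, 'r': 5, 'h': 6, 'g': 2, 'd': 2}
del 'r' → {'a': 0, 'x': 1, 'h': 6, 'g': 2, 'd': 2}
del 'h' → {'a': 0, 'x': 1, 'g': 2, 'd': 2}
sum of values = 5

5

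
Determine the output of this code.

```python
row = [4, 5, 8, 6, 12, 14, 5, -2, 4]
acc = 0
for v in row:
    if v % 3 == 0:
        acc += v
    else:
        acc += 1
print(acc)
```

25

v=4: not %3==0, acc = 0+1 = 1
v=5: not %3==0, acc = 1+1 = 2
v=8: not %3==0, acc = 2+1 = 3
v=6: %3==0, acc = 3+6 = 9
v=12: %3==0, acc = 9+12 = 21
v=14: not %3==0, acc = 21+1 = 22
v=5: not %3==0, acc = 22+1 = 23
v=-2: not %3==0, acc = 23+1 = 24
v=4: not %3==0, acc = 24+1 = 25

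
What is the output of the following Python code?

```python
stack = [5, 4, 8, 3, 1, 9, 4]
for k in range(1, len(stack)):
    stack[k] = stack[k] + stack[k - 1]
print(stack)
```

[5, 9, 17, 20, 21, 30, 34]

k=1: stack[1] = 4+5 = 9 → [5, 9, 8, 3, 1, 9, 4]
k=2: stack[2] = 8+9 = 17 → [5, 9, 17, 3, 1, 9, 4]
k=3: stack[3] = 3+17 = 20 → [5, 9, 17, 20, 1, 9, 4]
k=4: stack[4] = 1+20 = 21 → [5, 9, 17, 20, 21, 9, 4]
k=5: stack[5] = 9+21 = 30 → [5, 9, 17, 20, 21, 30, 4]
k=6: stack[6] = 4+30 = 34 → [5, 9, 17, 20, 21, 30, 34]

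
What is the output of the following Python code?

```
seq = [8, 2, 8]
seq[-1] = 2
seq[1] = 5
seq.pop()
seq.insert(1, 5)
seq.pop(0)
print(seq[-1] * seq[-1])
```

seq[-1] = 2 → [8, 2, 2]
seq[1] = 5 → [8, 5, 2]
pop() removes 2 → [8, 5]
insert 5 at 1 → [8, 5, 5]
pop(0) removes 8 → [5, 5]
seq[-1]*seq[-1] = 5*5 = 25

25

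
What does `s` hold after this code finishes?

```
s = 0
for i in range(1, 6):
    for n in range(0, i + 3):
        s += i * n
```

295

i=1,n=0: s = 0+0 = 0
i=1,n=1: s = 0+1 = 1
i=1,n=2: s = 1+2 = 3
i=1,n=3: s = 3+3 = 6
i=2,n=0: s = 6+0 = 6
i=2,n=1: s = 6+2 = 8
i=2,n=2: s = 8+4 = 12
i=2,n=3: s = 12+6 = 18
i=2,n=4: s = 18+8 = 26
i=3,n=0: s = 26+0 = 26
i=3,n=1: s = 26+3 = 29
i=3,n=2: s = 29+6 = 35
i=3,n=3: s = 35+9 = 44
i=3,n=4: s = 44+12 = 56
i=3,n=5: s = 56+15 = 71
i=4,n=0: s = 71+0 = 71
i=4,n=1: s = 71+4 = 75
i=4,n=2: s = 75+8 = 83
i=4,n=3: s = 83+12 = 95
i=4,n=4: s = 95+16 = 111
i=4,n=5: s = 111+20 = 131
i=4,n=6: s = 131+24 = 155
i=5,n=0: s = 155+0 = 155
i=5,n=1: s = 155+5 = 160
i=5,n=2: s = 160+10 = 170
i=5,n=3: s = 170+15 = 185
i=5,n=4: s = 185+20 = 205
i=5,n=5: s = 205+25 = 230
i=5,n=6: s = 230+30 = 260
i=5,n=7: s = 260+35 = 295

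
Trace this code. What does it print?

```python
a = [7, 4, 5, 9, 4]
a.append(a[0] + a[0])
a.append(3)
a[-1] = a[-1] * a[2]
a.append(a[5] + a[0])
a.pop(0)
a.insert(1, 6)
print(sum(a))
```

78

append a[0]+a[0] = 7+7 = 14 → [7, 4, 5, 9, 4, 14]
append 3 → [7, 4, 5, 9, 4, 14, 3]
a[-1] = a[-1]*a[2] = 3*5 = 15 → [7, 4, 5, 9, 4, 14, 15]
append a[5]+a[0] = 14+7 = 21 → [7, 4, 5, 9, 4, 14, 15, 21]
pop(0) removes 7 → [4, 5, 9, 4, 14, 15, 21]
insert 6 at 1 → [4, 6, 5, 9, 4, 14, 15, 21]
sum = 78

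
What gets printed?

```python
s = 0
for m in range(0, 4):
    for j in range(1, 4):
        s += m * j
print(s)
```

36

m=0,j=1: s = 0+0 = 0
m=0,j=2: s = 0+0 = 0
m=0,j=3: s = 0+0 = 0
m=1,j=1: s = 0+1 = 1
m=1,j=2: s = 1+2 = 3
m=1,j=3: s = 3+3 = 6
m=2,j=1: s = 6+2 = 8
m=2,j=2: s = 8+4 = 12
m=2,j=3: s = 12+6 = 18
m=3,j=1: s = 18+3 = 21
m=3,j=2: s = 21+6 = 27
m=3,j=3: s = 27+9 = 36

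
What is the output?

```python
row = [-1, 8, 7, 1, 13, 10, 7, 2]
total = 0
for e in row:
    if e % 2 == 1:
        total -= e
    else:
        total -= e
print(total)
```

-47

e=-1: odd, total = 0-(-1) = 1
e=8: not odd, total = 1-8 = -7
e=7: odd, total = (-7)-7 = -14
e=1: odd, total = (-14)-1 = -15
e=13: odd, total = (-15)-13 = -28
e=10: not odd, total = (-28)-10 = -38
e=7: odd, total = (-38)-7 = -45
e=2: not odd, total = (-45)-2 = -47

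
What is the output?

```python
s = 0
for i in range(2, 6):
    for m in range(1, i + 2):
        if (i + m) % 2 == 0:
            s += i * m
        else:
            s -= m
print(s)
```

54

i=2,m=1: odd sum, s = 0-1 = -1
i=2,m=2: even sum, s = (-1)+4 = 3
i=2,m=3: odd sum, s = 3-3 = 0
i=3,m=1: even sum, s = 0+3 = 3
i=3,m=2: odd sum, s = 3-2 = 1
i=3,m=3: even sum, s = 1+9 = 10
i=3,m=4: odd sum, s = 10-4 = 6
i=4,m=1: odd sum, s = 6-1 = 5
i=4,m=2: even sum, s = 5+8 = 13
i=4,m=3: odd sum, s = 13-3 = 10
i=4,m=4: even sum, s = 10+16 = 26
i=4,m=5: odd sum, s = 26-5 = 21
i=5,m=1: even sum, s = 21+5 = 26
i=5,m=2: odd sum, s = 26-2 = 24
i=5,m=3: even sum, s = 24+15 = 39
i=5,m=4: odd sum, s = 39-4 = 35
i=5,m=5: even sum, s = 35+25 = 60
i=5,m=6: odd sum, s = 60-6 = 54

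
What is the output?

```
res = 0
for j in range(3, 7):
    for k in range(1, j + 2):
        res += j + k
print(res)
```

178

j=3,k=1: res = 0+4 = 4
j=3,k=2: res = 4+5 = 9
j=3,k=3: res = 9+6 = 15
j=3,k=4: res = 15+7 = 22
j=4,k=1: res = 22+5 = 27
j=4,k=2: res = 27+6 = 33
j=4,k=3: res = 33+7 = 40
j=4,k=4: res = 40+8 = 48
j=4,k=5: res = 48+9 = 57
j=5,k=1: res = 57+6 = 63
j=5,k=2: res = 63+7 = 70
j=5,k=3: res = 70+8 = 78
j=5,k=4: res = 78+9 = 87
j=5,k=5: res = 87+10 = 97
j=5,k=6: res = 97+11 = 108
j=6,k=1: res = 108+7 = 115
j=6,k=2: res = 115+8 = 123
j=6,k=3: res = 123+9 = 132
j=6,k=4: res = 132+10 = 142
j=6,k=5: res = 142+11 = 153
j=6,k=6: res = 153+12 = 165
j=6,k=7: res = 165+13 = 178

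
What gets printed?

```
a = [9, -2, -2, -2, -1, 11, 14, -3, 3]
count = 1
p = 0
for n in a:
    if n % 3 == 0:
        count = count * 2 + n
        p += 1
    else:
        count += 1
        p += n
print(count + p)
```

86

n=9: %3==0, count = 1*2+9 = 11; p=1
n=-2: not %3==0, count = 11+1 = 12; p=-1
n=-2: not %3==0, count = 12+1 = 13; p=-3
n=-2: not %3==0, count = 13+1 = 14; p=-5
n=-1: not %3==0, count = 14+1 = 15; p=-6
n=11: not %3==0, count = 15+1 = 16; p=5
n=14: not %3==0, count = 16+1 = 17; p=19
n=-3: %3==0, count = 17*2+(-3) = 31; p=20
n=3: %3==0, count = 31*2+3 = 65; p=21
count+p = 65+21 = 86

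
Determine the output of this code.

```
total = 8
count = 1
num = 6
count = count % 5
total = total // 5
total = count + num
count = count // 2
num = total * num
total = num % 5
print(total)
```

2

count = 1%5 = 1
total = 8//5 = 1
total = 1+6 = 7
count = 1//2 = 0
num = 7*6 = 42
total = 42%5 = 2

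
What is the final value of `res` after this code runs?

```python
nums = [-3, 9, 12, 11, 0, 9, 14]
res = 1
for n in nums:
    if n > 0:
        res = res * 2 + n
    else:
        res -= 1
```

n=-3: not >0, res = 1-1 = 0
n=9: >0, res = 0*2+9 = 9
n=12: >0, res = 9*2+12 = 30
n=11: >0, res = 30*2+11 = 71
n=0: not >0, res = 71-1 = 70
n=9: >0, res = 70*2+9 = 149
n=14: >0, res = 149*2+14 = 312

312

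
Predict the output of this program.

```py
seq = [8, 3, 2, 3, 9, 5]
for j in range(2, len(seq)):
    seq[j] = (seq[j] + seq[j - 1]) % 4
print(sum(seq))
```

j=2: seq[2] = (2+3)%4 = 1 → [8, 3, 1, 3, 9, 5]
j=3: seq[3] = (3+1)%4 = 0 → [8, 3, 1, 0, 9, 5]
j=4: seq[4] = (9+0)%4 = 1 → [8, 3, 1, 0, 1, 5]
j=5: seq[5] = (5+1)%4 = 2 → [8, 3, 1, 0, 1, 2]
sum = 15

15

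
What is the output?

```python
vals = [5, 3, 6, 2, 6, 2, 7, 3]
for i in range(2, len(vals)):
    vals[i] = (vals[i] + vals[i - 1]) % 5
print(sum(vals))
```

i=2: vals[2] = (6+3)%5 = 4 → [5, 3, 4, 2, 6, 2, 7, 3]
i=3: vals[3] = (2+4)%5 = 1 → [5, 3, 4, 1, 6, 2, 7, 3]
i=4: vals[4] = (6+1)%5 = 2 → [5, 3, 4, 1, 2, 2, 7, 3]
i=5: vals[5] = (2+2)%5 = 4 → [5, 3, 4, 1, 2, 4, 7, 3]
i=6: vals[6] = (7+4)%5 = 1 → [5, 3, 4, 1, 2, 4, 1, 3]
i=7: vals[7] = (3+1)%5 = 4 → [5, 3, 4, 1, 2, 4, 1, 4]
sum = 24

24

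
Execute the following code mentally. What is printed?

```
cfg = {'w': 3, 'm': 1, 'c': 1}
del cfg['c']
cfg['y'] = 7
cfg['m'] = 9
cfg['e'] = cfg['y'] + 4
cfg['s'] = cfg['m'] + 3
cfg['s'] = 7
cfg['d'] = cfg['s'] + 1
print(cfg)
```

{'w': 3, 'm': 9, 'y': 7, 'e': 11, 's': 7, 'd': 8}

del 'c' → {'w': 3, 'm': 1}
cfg['y'] = 7 → {'w': 3, 'm': 1, 'y': 7}
cfg['m'] = 9 → {'w': 3, 'm': 9, 'y': 7}
cfg['e'] = cfg['y']+4 = 11 → {'w': 3, 'm': 9, 'y': 7, 'e': 11}
cfg['s'] = cfg['m']+3 = 12 → {'w': 3, 'm': 9, 'y': 7, 'e': 11, 's': 12}
cfg['s'] = 7 → {'w': 3, 'm': 9, 'y': 7, 'e': 11, 's': 7}
cfg['d'] = cfg['s']+1 = 8 → {'w': 3, 'm': 9, 'y': 7, 'e': 11, 's': 7, 'd': 8}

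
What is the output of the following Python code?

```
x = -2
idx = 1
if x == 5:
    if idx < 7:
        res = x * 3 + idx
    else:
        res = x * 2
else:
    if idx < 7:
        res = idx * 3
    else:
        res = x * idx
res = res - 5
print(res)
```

x=-2, idx=1
x == 5 is False; idx < 7 is True
→ res = idx * 3 = 3
res = 3-5 = -2

-2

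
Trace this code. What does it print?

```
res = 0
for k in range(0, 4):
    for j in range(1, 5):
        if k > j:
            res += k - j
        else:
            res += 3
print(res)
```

k=0,j=1: not 0>1, res = 0+3 = 3
k=0,j=2: not 0>2, res = 3+3 = 6
k=0,j=3: not 0>3, res = 6+3 = 9
k=0,j=4: not 0>4, res = 9+3 = 12
k=1,j=1: not 1>1, res = 12+3 = 15
k=1,j=2: not 1>2, res = 15+3 = 18
k=1,j=3: not 1>3, res = 18+3 = 21
k=1,j=4: not 1>4, res = 21+3 = 24
k=2,j=1: 2>1, res = 24+1 = 25
k=2,j=2: not 2>2, res = 25+3 = 28
k=2,j=3: not 2>3, res = 28+3 = 31
k=2,j=4: not 2>4, res = 31+3 = 34
k=3,j=1: 3>1, res = 34+2 = 36
k=3,j=2: 3>2, res = 36+1 = 37
k=3,j=3: not 3>3, res = 37+3 = 40
k=3,j=4: not 3>4, res = 40+3 = 43

43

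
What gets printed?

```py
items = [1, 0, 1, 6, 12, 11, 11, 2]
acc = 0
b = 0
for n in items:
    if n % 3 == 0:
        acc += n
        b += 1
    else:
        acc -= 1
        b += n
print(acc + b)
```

42

n=1: not %3==0, acc = 0-1 = -1; b=1
n=0: %3==0, acc = (-1)+0 = -1; b=2
n=1: not %3==0, acc = (-1)-1 = -2; b=3
n=6: %3==0, acc = (-2)+6 = 4; b=4
n=12: %3==0, acc = 4+12 = 16; b=5
n=11: not %3==0, acc = 16-1 = 15; b=16
n=11: not %3==0, acc = 15-1 = 14; b=27
n=2: not %3==0, acc = 14-1 = 13; b=29
acc+b = 13+29 = 42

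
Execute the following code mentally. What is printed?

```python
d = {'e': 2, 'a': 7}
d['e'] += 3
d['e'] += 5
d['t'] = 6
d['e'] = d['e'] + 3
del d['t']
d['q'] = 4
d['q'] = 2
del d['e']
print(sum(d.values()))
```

9

d['e'] = 2+3 = 5 → {'e': 5, 'a': 7}
d['e'] = 5+5 = 10 → {'e': 10, 'a': 7}
d['t'] = 6 → {'e': 10, 'a': 7, 't': 6}
d['e'] = d['e']+3 = 13 → {'e': 13, 'a': 7, 't': 6}
del 't' → {'e': 13, 'a': 7}
d['q'] = 4 → {'e': 13, 'a': 7, 'q': 4}
d['q'] = 2 → {'e': 13, 'a': 7, 'q': 2}
del 'e' → {'a': 7, 'q': 2}
sum of values = 9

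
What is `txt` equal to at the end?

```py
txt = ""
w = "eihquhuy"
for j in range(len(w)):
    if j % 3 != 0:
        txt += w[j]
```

'ihuhy'

j=0: skip
j=1: add 'i' → 'i'
j=2: add 'h' → 'ih'
j=3: skip
j=4: add 'u' → 'ihu'
j=5: add 'h' → 'ihuh'
j=6: skip
j=7: add 'y' → 'ihuhy'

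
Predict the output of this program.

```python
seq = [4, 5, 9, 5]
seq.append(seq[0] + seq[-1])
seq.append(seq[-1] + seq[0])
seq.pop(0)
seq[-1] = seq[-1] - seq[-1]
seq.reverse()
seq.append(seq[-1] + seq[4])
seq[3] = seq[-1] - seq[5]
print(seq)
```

append seq[0]+seq[-1] = 4+5 = 9 → [4, 5, 9, 5, 9]
append seq[-1]+seq[0] = 9+4 = 13 → [4, 5, 9, 5, 9, 13]
pop(0) removes 4 → [5, 9, 5, 9, 13]
seq[-1] = seq[-1]-seq[-1] = 13-13 = 0 → [5, 9, 5, 9, 0]
reverse → [0, 9, 5, 9, 5]
append seq[-1]+seq[4] = 5+5 = 10 → [0, 9, 5, 9, 5, 10]
seq[3] = seq[-1]-seq[5] = 10-10 = 0 → [0, 9, 5, 0, 5, 10]

[0, 9, 5, 0, 5, 10]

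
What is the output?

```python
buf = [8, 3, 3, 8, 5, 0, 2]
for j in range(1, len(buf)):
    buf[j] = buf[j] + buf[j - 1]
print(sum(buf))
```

j=1: buf[1] = 3+8 = 11 → [8, 11, 3, 8, 5, 0, 2]
j=2: buf[2] = 3+11 = 14 → [8, 11, 14, 8, 5, 0, 2]
j=3: buf[3] = 8+14 = 22 → [8, 11, 14, 22, 5, 0, 2]
j=4: buf[4] = 5+22 = 27 → [8, 11, 14, 22, 27, 0, 2]
j=5: buf[5] = 0+27 = 27 → [8, 11, 14, 22, 27, 27, 2]
j=6: buf[6] = 2+27 = 29 → [8, 11, 14, 22, 27, 27, 29]
sum = 138

138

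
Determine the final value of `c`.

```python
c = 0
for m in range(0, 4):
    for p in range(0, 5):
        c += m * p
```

m=0,p=0: c = 0+0 = 0
m=0,p=1: c = 0+0 = 0
m=0,p=2: c = 0+0 = 0
m=0,p=3: c = 0+0 = 0
m=0,p=4: c = 0+0 = 0
m=1,p=0: c = 0+0 = 0
m=1,p=1: c = 0+1 = 1
m=1,p=2: c = 1+2 = 3
m=1,p=3: c = 3+3 = 6
m=1,p=4: c = 6+4 = 10
m=2,p=0: c = 10+0 = 10
m=2,p=1: c = 10+2 = 12
m=2,p=2: c = 12+4 = 16
m=2,p=3: c = 16+6 = 22
m=2,p=4: c = 22+8 = 30
m=3,p=0: c = 30+0 = 30
m=3,p=1: c = 30+3 = 33
m=3,p=2: c = 33+6 = 39
m=3,p=3: c = 39+9 = 48
m=3,p=4: c = 48+12 = 60

60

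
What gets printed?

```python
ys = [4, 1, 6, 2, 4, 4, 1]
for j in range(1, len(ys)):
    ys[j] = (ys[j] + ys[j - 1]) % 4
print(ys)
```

j=1: ys[1] = (1+4)%4 = 1 → [4, 1, 6, 2, 4, 4, 1]
j=2: ys[2] = (6+1)%4 = 3 → [4, 1, 3, 2, 4, 4, 1]
j=3: ys[3] = (2+3)%4 = 1 → [4, 1, 3, 1, 4, 4, 1]
j=4: ys[4] = (4+1)%4 = 1 → [4, 1, 3, 1, 1, 4, 1]
j=5: ys[5] = (4+1)%4 = 1 → [4, 1, 3, 1, 1, 1, 1]
j=6: ys[6] = (1+1)%4 = 2 → [4, 1, 3, 1, 1, 1, 2]

[4, 1, 3, 1, 1, 1, 2]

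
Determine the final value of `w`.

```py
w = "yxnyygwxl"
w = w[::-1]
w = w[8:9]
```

'y'

reverse → 'lxwgyynxy'
slice [8:9] → 'y'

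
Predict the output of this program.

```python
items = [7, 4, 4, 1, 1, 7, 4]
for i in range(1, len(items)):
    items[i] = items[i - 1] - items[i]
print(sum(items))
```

i=1: items[1] = 7-4 = 3 → [7, 3, 4, 1, 1, 7, 4]
i=2: items[2] = 3-4 = -1 → [7, 3, -1, 1, 1, 7, 4]
i=3: items[3] = (-1)-1 = -2 → [7, 3, -1, -2, 1, 7, 4]
i=4: items[4] = (-2)-1 = -3 → [7, 3, -1, -2, -3, 7, 4]
i=5: items[5] = (-3)-7 = -10 → [7, 3, -1, -2, -3, -10, 4]
i=6: items[6] = (-10)-4 = -14 → [7, 3, -1, -2, -3, -10, -14]
sum = -20

-20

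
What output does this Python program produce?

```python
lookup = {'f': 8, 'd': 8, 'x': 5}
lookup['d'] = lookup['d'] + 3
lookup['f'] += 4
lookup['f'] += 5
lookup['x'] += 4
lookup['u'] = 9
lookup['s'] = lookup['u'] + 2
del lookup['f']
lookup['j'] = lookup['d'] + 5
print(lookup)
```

{'d': 11, 'x': 9, 'u': 9, 's': 11, 'j': 16}

lookup['d'] = lookup['d']+3 = 11 → {'f': 8, 'd': 11, 'x': 5}
lookup['f'] = 8+4 = 12 → {'f': 12, 'd': 11, 'x': 5}
lookup['f'] = 12+5 = 17 → {'f': 17, 'd': 11, 'x': 5}
lookup['x'] = 5+4 = 9 → {'f': 17, 'd': 11, 'x': 9}
lookup['u'] = 9 → {'f': 17, 'd': 11, 'x': 9, 'u': 9}
lookup['s'] = lookup['u']+2 = 11 → {'f': 17, 'd': 11, 'x': 9, 'u': 9, 's': 11}
del 'f' → {'d': 11, 'x': 9, 'u': 9, 's': 11}
lookup['j'] = lookup['d']+5 = 16 → {'d': 11, 'x': 9, 'u': 9, 's': 11, 'j': 16}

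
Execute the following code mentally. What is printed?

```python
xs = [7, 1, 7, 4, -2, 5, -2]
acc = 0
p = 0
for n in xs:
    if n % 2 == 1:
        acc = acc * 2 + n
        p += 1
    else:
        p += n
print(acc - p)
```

n=7: odd, acc = 0*2+7 = 7; p=1
n=1: odd, acc = 7*2+1 = 15; p=2
n=7: odd, acc = 15*2+7 = 37; p=3
n=4: not odd; p=7
n=-2: not odd; p=5
n=5: odd, acc = 37*2+5 = 79; p=6
n=-2: not odd; p=4
acc-p = 79-4 = 75

75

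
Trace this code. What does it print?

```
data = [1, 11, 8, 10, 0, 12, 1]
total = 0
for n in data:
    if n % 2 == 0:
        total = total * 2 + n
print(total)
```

n=1: not even
n=11: not even
n=8: even, total = 0*2+8 = 8
n=10: even, total = 8*2+10 = 26
n=0: even, total = 26*2+0 = 52
n=12: even, total = 52*2+12 = 116
n=1: not even

116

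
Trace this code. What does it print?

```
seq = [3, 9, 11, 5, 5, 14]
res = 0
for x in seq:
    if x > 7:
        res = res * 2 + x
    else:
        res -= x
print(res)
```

28

x=3: not >7, res = 0-3 = -3
x=9: >7, res = (-3)*2+9 = 3
x=11: >7, res = 3*2+11 = 17
x=5: not >7, res = 17-5 = 12
x=5: not >7, res = 12-5 = 7
x=14: >7, res = 7*2+14 = 28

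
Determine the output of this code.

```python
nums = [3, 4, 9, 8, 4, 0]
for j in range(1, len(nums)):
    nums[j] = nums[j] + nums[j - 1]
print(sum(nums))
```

106

j=1: nums[1] = 4+3 = 7 → [3, 7, 9, 8, 4, 0]
j=2: nums[2] = 9+7 = 16 → [3, 7, 16, 8, 4, 0]
j=3: nums[3] = 8+16 = 24 → [3, 7, 16, 24, 4, 0]
j=4: nums[4] = 4+24 = 28 → [3, 7, 16, 24, 28, 0]
j=5: nums[5] = 0+28 = 28 → [3, 7, 16, 24, 28, 28]
sum = 106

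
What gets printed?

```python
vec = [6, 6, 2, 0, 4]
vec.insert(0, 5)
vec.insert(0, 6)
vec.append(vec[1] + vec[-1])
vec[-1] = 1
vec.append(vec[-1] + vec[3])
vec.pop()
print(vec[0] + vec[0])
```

12

insert 5 at 0 → [5, 6, 6, 2, 0, 4]
insert 6 at 0 → [6, 5, 6, 6, 2, 0, 4]
append vec[1]+vec[-1] = 5+4 = 9 → [6, 5, 6, 6, 2, 0, 4, 9]
vec[-1] = 1 → [6, 5, 6, 6, 2, 0, 4, 1]
append vec[-1]+vec[3] = 1+6 = 7 → [6, 5, 6, 6, 2, 0, 4, 1, 7]
pop() removes 7 → [6, 5, 6, 6, 2, 0, 4, 1]
vec[0]+vec[0] = 6+6 = 12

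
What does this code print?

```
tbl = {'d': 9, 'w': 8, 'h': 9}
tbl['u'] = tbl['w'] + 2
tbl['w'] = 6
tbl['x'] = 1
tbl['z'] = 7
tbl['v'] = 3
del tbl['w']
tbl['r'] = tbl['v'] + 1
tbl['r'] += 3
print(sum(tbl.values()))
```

46

tbl['u'] = tbl['w']+2 = 10 → {'d': 9, 'w': 8, 'h': 9, 'u': 10}
tbl['w'] = 6 → {'d': 9, 'w': 6, 'h': 9, 'u': 10}
tbl['x'] = 1 → {'d': 9, 'w': 6, 'h': 9, 'u': 10, 'x': 1}
tbl['z'] = 7 → {'d': 9, 'w': 6, 'h': 9, 'u': 10, 'x': 1, 'z': 7}
tbl['v'] = 3 → {'d': 9, 'w': 6, 'h': 9, 'u': 10, 'x': 1, 'z': 7, 'v': 3}
del 'w' → {'d': 9, 'h': 9, 'u': 10, 'x': 1, 'z': 7, 'v': 3}
tbl['r'] = tbl['v']+1 = 4 → {'d': 9, 'h': 9, 'u': 10, 'x': 1, 'z': 7, 'v': 3, 'r': 4}
tbl['r'] = 4+3 = 7 → {'d': 9, 'h': 9, 'u': 10, 'x': 1, 'z': 7, 'v': 3, 'r': 7}
sum of values = 46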